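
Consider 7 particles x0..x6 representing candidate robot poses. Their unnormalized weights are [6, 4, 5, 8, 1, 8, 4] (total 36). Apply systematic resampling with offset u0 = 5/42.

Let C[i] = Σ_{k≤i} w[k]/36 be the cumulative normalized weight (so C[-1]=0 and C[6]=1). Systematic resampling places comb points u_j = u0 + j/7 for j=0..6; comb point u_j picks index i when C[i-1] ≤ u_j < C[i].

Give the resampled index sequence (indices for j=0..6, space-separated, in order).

0 1 2 3 5 5 6

C = [1/6, 5/18, 5/12, 23/36, 2/3, 8/9, 1]
j=0: u_0=5/42 ∈ [0, 1/6) → index 0
j=1: u_1=11/42 ∈ [1/6, 5/18) → index 1
j=2: u_2=17/42 ∈ [5/18, 5/12) → index 2
j=3: u_3=23/42 ∈ [5/12, 23/36) → index 3
j=4: u_4=29/42 ∈ [2/3, 8/9) → index 5
j=5: u_5=5/6 ∈ [2/3, 8/9) → index 5
j=6: u_6=41/42 ∈ [8/9, 1) → index 6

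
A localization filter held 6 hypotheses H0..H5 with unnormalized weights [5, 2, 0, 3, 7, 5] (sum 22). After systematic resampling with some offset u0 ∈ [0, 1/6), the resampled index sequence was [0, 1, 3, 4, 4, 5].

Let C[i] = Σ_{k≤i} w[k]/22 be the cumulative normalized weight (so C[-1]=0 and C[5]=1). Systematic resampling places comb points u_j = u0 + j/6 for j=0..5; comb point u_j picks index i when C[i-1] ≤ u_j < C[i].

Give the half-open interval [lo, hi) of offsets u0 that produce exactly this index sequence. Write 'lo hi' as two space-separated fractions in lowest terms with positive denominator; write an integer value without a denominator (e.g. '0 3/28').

C = [5/22, 7/22, 7/22, 5/11, 17/22, 1]
j=0 picked index 0: u0 ∈ [0, 5/22)
j=1 picked index 1: u0 ∈ [2/33, 5/33)
j=2 picked index 3: u0 ∈ [-1/66, 4/33)
j=3 picked index 4: u0 ∈ [-1/22, 3/11)
j=4 picked index 4: u0 ∈ [-7/33, 7/66)
j=5 picked index 5: u0 ∈ [-2/33, 1/6)
intersection: [2/33, 7/66)

2/33 7/66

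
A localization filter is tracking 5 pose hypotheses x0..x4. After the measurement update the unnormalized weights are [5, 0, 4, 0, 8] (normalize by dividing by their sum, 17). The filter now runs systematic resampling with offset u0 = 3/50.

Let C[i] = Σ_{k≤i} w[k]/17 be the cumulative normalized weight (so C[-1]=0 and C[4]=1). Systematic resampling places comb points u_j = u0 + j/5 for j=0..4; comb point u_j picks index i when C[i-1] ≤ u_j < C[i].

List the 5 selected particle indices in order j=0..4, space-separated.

0 0 2 4 4

C = [5/17, 5/17, 9/17, 9/17, 1]
j=0: u_0=3/50 ∈ [0, 5/17) → index 0
j=1: u_1=13/50 ∈ [0, 5/17) → index 0
j=2: u_2=23/50 ∈ [5/17, 9/17) → index 2
j=3: u_3=33/50 ∈ [9/17, 1) → index 4
j=4: u_4=43/50 ∈ [9/17, 1) → index 4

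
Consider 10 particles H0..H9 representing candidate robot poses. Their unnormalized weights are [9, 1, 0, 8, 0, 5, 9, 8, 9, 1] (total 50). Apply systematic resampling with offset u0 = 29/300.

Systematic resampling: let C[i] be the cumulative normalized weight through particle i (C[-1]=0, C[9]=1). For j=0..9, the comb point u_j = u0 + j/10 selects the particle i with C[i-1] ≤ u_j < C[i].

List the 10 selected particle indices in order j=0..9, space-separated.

0 1 3 5 6 6 7 7 8 9

C = [9/50, 1/5, 1/5, 9/25, 9/25, 23/50, 16/25, 4/5, 49/50, 1]
j=0: u_0=29/300 ∈ [0, 9/50) → index 0
j=1: u_1=59/300 ∈ [9/50, 1/5) → index 1
j=2: u_2=89/300 ∈ [1/5, 9/25) → index 3
j=3: u_3=119/300 ∈ [9/25, 23/50) → index 5
j=4: u_4=149/300 ∈ [23/50, 16/25) → index 6
j=5: u_5=179/300 ∈ [23/50, 16/25) → index 6
j=6: u_6=209/300 ∈ [16/25, 4/5) → index 7
j=7: u_7=239/300 ∈ [16/25, 4/5) → index 7
j=8: u_8=269/300 ∈ [4/5, 49/50) → index 8
j=9: u_9=299/300 ∈ [49/50, 1) → index 9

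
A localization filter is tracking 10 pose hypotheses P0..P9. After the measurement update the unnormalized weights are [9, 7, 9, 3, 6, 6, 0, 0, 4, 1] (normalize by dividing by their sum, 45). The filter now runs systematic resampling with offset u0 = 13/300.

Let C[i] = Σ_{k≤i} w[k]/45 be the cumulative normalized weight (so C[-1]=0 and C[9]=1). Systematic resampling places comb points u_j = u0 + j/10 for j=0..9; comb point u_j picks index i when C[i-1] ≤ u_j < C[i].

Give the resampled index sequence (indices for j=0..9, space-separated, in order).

0 0 1 1 2 2 4 4 5 8

C = [1/5, 16/45, 5/9, 28/45, 34/45, 8/9, 8/9, 8/9, 44/45, 1]
j=0: u_0=13/300 ∈ [0, 1/5) → index 0
j=1: u_1=43/300 ∈ [0, 1/5) → index 0
j=2: u_2=73/300 ∈ [1/5, 16/45) → index 1
j=3: u_3=103/300 ∈ [1/5, 16/45) → index 1
j=4: u_4=133/300 ∈ [16/45, 5/9) → index 2
j=5: u_5=163/300 ∈ [16/45, 5/9) → index 2
j=6: u_6=193/300 ∈ [28/45, 34/45) → index 4
j=7: u_7=223/300 ∈ [28/45, 34/45) → index 4
j=8: u_8=253/300 ∈ [34/45, 8/9) → index 5
j=9: u_9=283/300 ∈ [8/9, 44/45) → index 8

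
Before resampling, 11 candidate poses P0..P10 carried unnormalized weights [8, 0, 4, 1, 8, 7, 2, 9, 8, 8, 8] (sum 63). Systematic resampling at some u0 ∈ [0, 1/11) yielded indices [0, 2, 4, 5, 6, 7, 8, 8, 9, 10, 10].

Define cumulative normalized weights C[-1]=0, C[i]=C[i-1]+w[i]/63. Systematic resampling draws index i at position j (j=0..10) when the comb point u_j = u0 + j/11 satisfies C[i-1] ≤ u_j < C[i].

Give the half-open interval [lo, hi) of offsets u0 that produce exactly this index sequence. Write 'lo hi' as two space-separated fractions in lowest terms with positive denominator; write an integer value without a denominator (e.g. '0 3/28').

8/99 1/11

C = [8/63, 8/63, 4/21, 13/63, 1/3, 4/9, 10/21, 13/21, 47/63, 55/63, 1]
j=0 picked index 0: u0 ∈ [0, 8/63)
j=1 picked index 2: u0 ∈ [25/693, 23/231)
j=2 picked index 4: u0 ∈ [17/693, 5/33)
j=3 picked index 5: u0 ∈ [2/33, 17/99)
j=4 picked index 6: u0 ∈ [8/99, 26/231)
j=5 picked index 7: u0 ∈ [5/231, 38/231)
j=6 picked index 8: u0 ∈ [17/231, 139/693)
j=7 picked index 8: u0 ∈ [-4/231, 76/693)
j=8 picked index 9: u0 ∈ [13/693, 101/693)
j=9 picked index 10: u0 ∈ [38/693, 2/11)
j=10 picked index 10: u0 ∈ [-25/693, 1/11)
intersection: [8/99, 1/11)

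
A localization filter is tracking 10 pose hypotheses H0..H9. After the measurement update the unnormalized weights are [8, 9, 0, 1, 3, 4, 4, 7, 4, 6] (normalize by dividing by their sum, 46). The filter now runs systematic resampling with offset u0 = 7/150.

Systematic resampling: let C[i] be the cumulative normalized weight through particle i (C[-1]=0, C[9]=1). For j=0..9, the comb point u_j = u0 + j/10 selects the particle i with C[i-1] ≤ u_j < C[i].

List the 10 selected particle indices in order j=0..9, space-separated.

0 0 1 1 4 6 7 7 8 9

C = [4/23, 17/46, 17/46, 9/23, 21/46, 25/46, 29/46, 18/23, 20/23, 1]
j=0: u_0=7/150 ∈ [0, 4/23) → index 0
j=1: u_1=11/75 ∈ [0, 4/23) → index 0
j=2: u_2=37/150 ∈ [4/23, 17/46) → index 1
j=3: u_3=26/75 ∈ [4/23, 17/46) → index 1
j=4: u_4=67/150 ∈ [9/23, 21/46) → index 4
j=5: u_5=41/75 ∈ [25/46, 29/46) → index 6
j=6: u_6=97/150 ∈ [29/46, 18/23) → index 7
j=7: u_7=56/75 ∈ [29/46, 18/23) → index 7
j=8: u_8=127/150 ∈ [18/23, 20/23) → index 8
j=9: u_9=71/75 ∈ [20/23, 1) → index 9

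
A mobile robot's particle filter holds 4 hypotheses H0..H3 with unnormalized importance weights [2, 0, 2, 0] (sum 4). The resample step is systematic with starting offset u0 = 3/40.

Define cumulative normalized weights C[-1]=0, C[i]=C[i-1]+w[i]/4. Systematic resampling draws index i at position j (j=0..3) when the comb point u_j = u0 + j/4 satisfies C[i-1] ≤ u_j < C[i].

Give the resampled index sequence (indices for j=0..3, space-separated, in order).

0 0 2 2

C = [1/2, 1/2, 1, 1]
j=0: u_0=3/40 ∈ [0, 1/2) → index 0
j=1: u_1=13/40 ∈ [0, 1/2) → index 0
j=2: u_2=23/40 ∈ [1/2, 1) → index 2
j=3: u_3=33/40 ∈ [1/2, 1) → index 2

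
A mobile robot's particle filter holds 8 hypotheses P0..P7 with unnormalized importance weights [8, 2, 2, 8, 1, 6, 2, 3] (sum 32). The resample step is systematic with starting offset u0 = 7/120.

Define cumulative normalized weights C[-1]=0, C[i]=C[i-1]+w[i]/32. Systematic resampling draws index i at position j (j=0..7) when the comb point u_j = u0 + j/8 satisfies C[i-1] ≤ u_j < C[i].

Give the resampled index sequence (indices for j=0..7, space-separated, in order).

C = [1/4, 5/16, 3/8, 5/8, 21/32, 27/32, 29/32, 1]
j=0: u_0=7/120 ∈ [0, 1/4) → index 0
j=1: u_1=11/60 ∈ [0, 1/4) → index 0
j=2: u_2=37/120 ∈ [1/4, 5/16) → index 1
j=3: u_3=13/30 ∈ [3/8, 5/8) → index 3
j=4: u_4=67/120 ∈ [3/8, 5/8) → index 3
j=5: u_5=41/60 ∈ [21/32, 27/32) → index 5
j=6: u_6=97/120 ∈ [21/32, 27/32) → index 5
j=7: u_7=14/15 ∈ [29/32, 1) → index 7

0 0 1 3 3 5 5 7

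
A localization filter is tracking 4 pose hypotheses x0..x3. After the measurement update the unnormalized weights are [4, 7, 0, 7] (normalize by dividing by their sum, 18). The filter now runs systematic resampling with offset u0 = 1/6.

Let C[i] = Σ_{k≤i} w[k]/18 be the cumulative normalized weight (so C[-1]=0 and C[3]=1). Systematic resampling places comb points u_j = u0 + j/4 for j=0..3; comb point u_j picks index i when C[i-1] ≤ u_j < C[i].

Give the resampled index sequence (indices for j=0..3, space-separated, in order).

C = [2/9, 11/18, 11/18, 1]
j=0: u_0=1/6 ∈ [0, 2/9) → index 0
j=1: u_1=5/12 ∈ [2/9, 11/18) → index 1
j=2: u_2=2/3 ∈ [11/18, 1) → index 3
j=3: u_3=11/12 ∈ [11/18, 1) → index 3

0 1 3 3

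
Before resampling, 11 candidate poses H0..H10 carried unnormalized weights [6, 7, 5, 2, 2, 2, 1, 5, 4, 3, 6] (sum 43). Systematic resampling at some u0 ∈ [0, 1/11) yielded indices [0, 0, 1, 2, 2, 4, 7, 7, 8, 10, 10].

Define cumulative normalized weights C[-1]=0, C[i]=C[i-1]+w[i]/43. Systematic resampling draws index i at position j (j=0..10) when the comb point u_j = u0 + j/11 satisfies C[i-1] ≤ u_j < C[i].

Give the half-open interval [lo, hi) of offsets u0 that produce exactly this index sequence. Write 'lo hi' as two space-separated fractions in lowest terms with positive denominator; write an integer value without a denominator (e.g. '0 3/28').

C = [6/43, 13/43, 18/43, 20/43, 22/43, 24/43, 25/43, 30/43, 34/43, 37/43, 1]
j=0 picked index 0: u0 ∈ [0, 6/43)
j=1 picked index 0: u0 ∈ [-1/11, 23/473)
j=2 picked index 1: u0 ∈ [-20/473, 57/473)
j=3 picked index 2: u0 ∈ [14/473, 69/473)
j=4 picked index 2: u0 ∈ [-29/473, 26/473)
j=5 picked index 4: u0 ∈ [5/473, 27/473)
j=6 picked index 7: u0 ∈ [17/473, 72/473)
j=7 picked index 7: u0 ∈ [-26/473, 29/473)
j=8 picked index 8: u0 ∈ [-14/473, 30/473)
j=9 picked index 10: u0 ∈ [20/473, 2/11)
j=10 picked index 10: u0 ∈ [-23/473, 1/11)
intersection: [20/473, 23/473)

20/473 23/473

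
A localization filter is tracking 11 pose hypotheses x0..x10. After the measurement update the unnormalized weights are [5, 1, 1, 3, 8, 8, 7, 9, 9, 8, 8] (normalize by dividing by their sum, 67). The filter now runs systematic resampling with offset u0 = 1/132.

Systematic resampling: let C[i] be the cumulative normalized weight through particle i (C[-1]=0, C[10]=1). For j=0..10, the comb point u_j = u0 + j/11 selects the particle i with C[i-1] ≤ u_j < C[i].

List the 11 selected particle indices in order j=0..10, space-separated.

C = [5/67, 6/67, 7/67, 10/67, 18/67, 26/67, 33/67, 42/67, 51/67, 59/67, 1]
j=0: u_0=1/132 ∈ [0, 5/67) → index 0
j=1: u_1=13/132 ∈ [6/67, 7/67) → index 2
j=2: u_2=25/132 ∈ [10/67, 18/67) → index 4
j=3: u_3=37/132 ∈ [18/67, 26/67) → index 5
j=4: u_4=49/132 ∈ [18/67, 26/67) → index 5
j=5: u_5=61/132 ∈ [26/67, 33/67) → index 6
j=6: u_6=73/132 ∈ [33/67, 42/67) → index 7
j=7: u_7=85/132 ∈ [42/67, 51/67) → index 8
j=8: u_8=97/132 ∈ [42/67, 51/67) → index 8
j=9: u_9=109/132 ∈ [51/67, 59/67) → index 9
j=10: u_10=11/12 ∈ [59/67, 1) → index 10

0 2 4 5 5 6 7 8 8 9 10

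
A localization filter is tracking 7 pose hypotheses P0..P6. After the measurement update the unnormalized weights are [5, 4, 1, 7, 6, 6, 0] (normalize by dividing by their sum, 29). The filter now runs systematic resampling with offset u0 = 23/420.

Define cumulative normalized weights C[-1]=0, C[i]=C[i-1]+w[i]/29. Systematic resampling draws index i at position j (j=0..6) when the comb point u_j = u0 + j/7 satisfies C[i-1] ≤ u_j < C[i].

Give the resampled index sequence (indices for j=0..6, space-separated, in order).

C = [5/29, 9/29, 10/29, 17/29, 23/29, 1, 1]
j=0: u_0=23/420 ∈ [0, 5/29) → index 0
j=1: u_1=83/420 ∈ [5/29, 9/29) → index 1
j=2: u_2=143/420 ∈ [9/29, 10/29) → index 2
j=3: u_3=29/60 ∈ [10/29, 17/29) → index 3
j=4: u_4=263/420 ∈ [17/29, 23/29) → index 4
j=5: u_5=323/420 ∈ [17/29, 23/29) → index 4
j=6: u_6=383/420 ∈ [23/29, 1) → index 5

0 1 2 3 4 4 5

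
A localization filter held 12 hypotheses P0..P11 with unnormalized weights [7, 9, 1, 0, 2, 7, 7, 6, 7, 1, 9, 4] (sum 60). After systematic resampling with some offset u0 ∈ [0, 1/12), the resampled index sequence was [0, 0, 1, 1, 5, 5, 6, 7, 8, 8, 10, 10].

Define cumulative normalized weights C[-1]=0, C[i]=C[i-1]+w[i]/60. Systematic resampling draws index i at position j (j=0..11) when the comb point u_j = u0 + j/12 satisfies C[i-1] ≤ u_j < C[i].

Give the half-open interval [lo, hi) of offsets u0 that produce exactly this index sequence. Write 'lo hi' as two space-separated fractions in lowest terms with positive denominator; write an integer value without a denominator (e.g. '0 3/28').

C = [7/60, 4/15, 17/60, 17/60, 19/60, 13/30, 11/20, 13/20, 23/30, 47/60, 14/15, 1]
j=0 picked index 0: u0 ∈ [0, 7/60)
j=1 picked index 0: u0 ∈ [-1/12, 1/30)
j=2 picked index 1: u0 ∈ [-1/20, 1/10)
j=3 picked index 1: u0 ∈ [-2/15, 1/60)
j=4 picked index 5: u0 ∈ [-1/60, 1/10)
j=5 picked index 5: u0 ∈ [-1/10, 1/60)
j=6 picked index 6: u0 ∈ [-1/15, 1/20)
j=7 picked index 7: u0 ∈ [-1/30, 1/15)
j=8 picked index 8: u0 ∈ [-1/60, 1/10)
j=9 picked index 8: u0 ∈ [-1/10, 1/60)
j=10 picked index 10: u0 ∈ [-1/20, 1/10)
j=11 picked index 10: u0 ∈ [-2/15, 1/60)
intersection: [0, 1/60)

0 1/60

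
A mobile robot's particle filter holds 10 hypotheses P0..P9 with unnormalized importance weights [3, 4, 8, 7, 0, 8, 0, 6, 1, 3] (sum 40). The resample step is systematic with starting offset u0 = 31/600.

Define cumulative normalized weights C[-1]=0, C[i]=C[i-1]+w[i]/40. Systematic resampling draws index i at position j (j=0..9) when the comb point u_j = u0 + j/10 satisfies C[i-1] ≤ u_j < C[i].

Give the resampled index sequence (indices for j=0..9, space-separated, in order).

0 1 2 2 3 5 5 7 7 9

C = [3/40, 7/40, 3/8, 11/20, 11/20, 3/4, 3/4, 9/10, 37/40, 1]
j=0: u_0=31/600 ∈ [0, 3/40) → index 0
j=1: u_1=91/600 ∈ [3/40, 7/40) → index 1
j=2: u_2=151/600 ∈ [7/40, 3/8) → index 2
j=3: u_3=211/600 ∈ [7/40, 3/8) → index 2
j=4: u_4=271/600 ∈ [3/8, 11/20) → index 3
j=5: u_5=331/600 ∈ [11/20, 3/4) → index 5
j=6: u_6=391/600 ∈ [11/20, 3/4) → index 5
j=7: u_7=451/600 ∈ [3/4, 9/10) → index 7
j=8: u_8=511/600 ∈ [3/4, 9/10) → index 7
j=9: u_9=571/600 ∈ [37/40, 1) → index 9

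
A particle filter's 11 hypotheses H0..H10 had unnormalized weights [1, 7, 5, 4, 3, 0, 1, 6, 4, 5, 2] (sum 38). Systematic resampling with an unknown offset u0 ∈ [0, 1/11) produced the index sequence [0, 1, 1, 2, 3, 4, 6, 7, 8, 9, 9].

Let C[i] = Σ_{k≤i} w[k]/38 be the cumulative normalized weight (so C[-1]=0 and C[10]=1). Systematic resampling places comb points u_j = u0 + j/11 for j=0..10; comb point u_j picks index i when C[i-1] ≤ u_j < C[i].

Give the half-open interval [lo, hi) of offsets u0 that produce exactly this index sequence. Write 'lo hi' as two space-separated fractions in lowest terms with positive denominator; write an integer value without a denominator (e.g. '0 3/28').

C = [1/38, 4/19, 13/38, 17/38, 10/19, 10/19, 21/38, 27/38, 31/38, 18/19, 1]
j=0 picked index 0: u0 ∈ [0, 1/38)
j=1 picked index 1: u0 ∈ [-27/418, 25/209)
j=2 picked index 1: u0 ∈ [-65/418, 6/209)
j=3 picked index 2: u0 ∈ [-13/209, 29/418)
j=4 picked index 3: u0 ∈ [-9/418, 35/418)
j=5 picked index 4: u0 ∈ [-3/418, 15/209)
j=6 picked index 6: u0 ∈ [-4/209, 3/418)
j=7 picked index 7: u0 ∈ [-35/418, 31/418)
j=8 picked index 8: u0 ∈ [-7/418, 37/418)
j=9 picked index 9: u0 ∈ [-1/418, 27/209)
j=10 picked index 9: u0 ∈ [-39/418, 8/209)
intersection: [0, 3/418)

0 3/418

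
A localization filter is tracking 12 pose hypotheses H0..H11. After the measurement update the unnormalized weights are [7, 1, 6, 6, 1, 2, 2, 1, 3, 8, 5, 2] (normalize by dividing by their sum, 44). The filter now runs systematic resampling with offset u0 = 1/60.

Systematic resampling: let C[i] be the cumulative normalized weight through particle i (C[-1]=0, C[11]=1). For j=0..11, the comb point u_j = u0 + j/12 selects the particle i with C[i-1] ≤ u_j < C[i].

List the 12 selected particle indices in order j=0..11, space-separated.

0 0 2 2 3 3 5 8 9 9 10 10

C = [7/44, 2/11, 7/22, 5/11, 21/44, 23/44, 25/44, 13/22, 29/44, 37/44, 21/22, 1]
j=0: u_0=1/60 ∈ [0, 7/44) → index 0
j=1: u_1=1/10 ∈ [0, 7/44) → index 0
j=2: u_2=11/60 ∈ [2/11, 7/22) → index 2
j=3: u_3=4/15 ∈ [2/11, 7/22) → index 2
j=4: u_4=7/20 ∈ [7/22, 5/11) → index 3
j=5: u_5=13/30 ∈ [7/22, 5/11) → index 3
j=6: u_6=31/60 ∈ [21/44, 23/44) → index 5
j=7: u_7=3/5 ∈ [13/22, 29/44) → index 8
j=8: u_8=41/60 ∈ [29/44, 37/44) → index 9
j=9: u_9=23/30 ∈ [29/44, 37/44) → index 9
j=10: u_10=17/20 ∈ [37/44, 21/22) → index 10
j=11: u_11=14/15 ∈ [37/44, 21/22) → index 10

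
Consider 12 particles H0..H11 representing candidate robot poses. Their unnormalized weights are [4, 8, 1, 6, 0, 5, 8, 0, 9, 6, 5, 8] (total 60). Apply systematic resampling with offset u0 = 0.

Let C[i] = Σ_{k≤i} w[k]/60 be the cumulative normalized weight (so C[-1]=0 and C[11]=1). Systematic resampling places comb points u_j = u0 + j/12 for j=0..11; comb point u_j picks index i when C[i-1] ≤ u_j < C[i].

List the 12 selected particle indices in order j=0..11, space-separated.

0 1 1 3 5 6 6 8 8 9 10 11

C = [1/15, 1/5, 13/60, 19/60, 19/60, 2/5, 8/15, 8/15, 41/60, 47/60, 13/15, 1]
j=0: u_0=0 ∈ [0, 1/15) → index 0
j=1: u_1=1/12 ∈ [1/15, 1/5) → index 1
j=2: u_2=1/6 ∈ [1/15, 1/5) → index 1
j=3: u_3=1/4 ∈ [13/60, 19/60) → index 3
j=4: u_4=1/3 ∈ [19/60, 2/5) → index 5
j=5: u_5=5/12 ∈ [2/5, 8/15) → index 6
j=6: u_6=1/2 ∈ [2/5, 8/15) → index 6
j=7: u_7=7/12 ∈ [8/15, 41/60) → index 8
j=8: u_8=2/3 ∈ [8/15, 41/60) → index 8
j=9: u_9=3/4 ∈ [41/60, 47/60) → index 9
j=10: u_10=5/6 ∈ [47/60, 13/15) → index 10
j=11: u_11=11/12 ∈ [13/15, 1) → index 11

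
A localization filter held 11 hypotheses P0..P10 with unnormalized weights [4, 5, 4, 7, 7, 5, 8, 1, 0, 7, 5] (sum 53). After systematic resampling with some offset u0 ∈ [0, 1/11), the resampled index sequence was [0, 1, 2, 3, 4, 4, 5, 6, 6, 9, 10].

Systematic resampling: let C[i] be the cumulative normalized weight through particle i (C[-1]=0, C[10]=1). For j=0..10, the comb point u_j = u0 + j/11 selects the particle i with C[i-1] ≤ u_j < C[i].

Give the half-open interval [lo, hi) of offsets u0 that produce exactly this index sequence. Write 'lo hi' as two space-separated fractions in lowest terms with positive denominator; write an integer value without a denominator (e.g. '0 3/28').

8/583 16/583

C = [4/53, 9/53, 13/53, 20/53, 27/53, 32/53, 40/53, 41/53, 41/53, 48/53, 1]
j=0 picked index 0: u0 ∈ [0, 4/53)
j=1 picked index 1: u0 ∈ [-9/583, 46/583)
j=2 picked index 2: u0 ∈ [-7/583, 37/583)
j=3 picked index 3: u0 ∈ [-16/583, 61/583)
j=4 picked index 4: u0 ∈ [8/583, 85/583)
j=5 picked index 4: u0 ∈ [-45/583, 32/583)
j=6 picked index 5: u0 ∈ [-21/583, 34/583)
j=7 picked index 6: u0 ∈ [-19/583, 69/583)
j=8 picked index 6: u0 ∈ [-72/583, 16/583)
j=9 picked index 9: u0 ∈ [-26/583, 51/583)
j=10 picked index 10: u0 ∈ [-2/583, 1/11)
intersection: [8/583, 16/583)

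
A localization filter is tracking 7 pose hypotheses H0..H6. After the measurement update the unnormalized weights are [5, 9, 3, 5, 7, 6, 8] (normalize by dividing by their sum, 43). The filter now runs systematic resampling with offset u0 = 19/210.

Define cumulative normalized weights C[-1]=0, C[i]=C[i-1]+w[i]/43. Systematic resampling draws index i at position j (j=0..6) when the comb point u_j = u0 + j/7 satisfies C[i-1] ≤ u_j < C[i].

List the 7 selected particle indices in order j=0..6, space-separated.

0 1 2 4 4 5 6

C = [5/43, 14/43, 17/43, 22/43, 29/43, 35/43, 1]
j=0: u_0=19/210 ∈ [0, 5/43) → index 0
j=1: u_1=7/30 ∈ [5/43, 14/43) → index 1
j=2: u_2=79/210 ∈ [14/43, 17/43) → index 2
j=3: u_3=109/210 ∈ [22/43, 29/43) → index 4
j=4: u_4=139/210 ∈ [22/43, 29/43) → index 4
j=5: u_5=169/210 ∈ [29/43, 35/43) → index 5
j=6: u_6=199/210 ∈ [35/43, 1) → index 6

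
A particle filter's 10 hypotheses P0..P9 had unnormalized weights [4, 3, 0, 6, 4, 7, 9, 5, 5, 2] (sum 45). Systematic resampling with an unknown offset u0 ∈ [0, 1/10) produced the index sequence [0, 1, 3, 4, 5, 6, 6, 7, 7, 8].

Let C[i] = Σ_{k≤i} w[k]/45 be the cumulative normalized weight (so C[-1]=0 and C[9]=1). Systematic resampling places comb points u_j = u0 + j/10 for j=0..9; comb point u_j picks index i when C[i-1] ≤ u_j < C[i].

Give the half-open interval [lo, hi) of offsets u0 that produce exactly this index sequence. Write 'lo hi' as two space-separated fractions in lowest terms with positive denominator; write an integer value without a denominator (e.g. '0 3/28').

C = [4/45, 7/45, 7/45, 13/45, 17/45, 8/15, 11/15, 38/45, 43/45, 1]
j=0 picked index 0: u0 ∈ [0, 4/45)
j=1 picked index 1: u0 ∈ [-1/90, 1/18)
j=2 picked index 3: u0 ∈ [-2/45, 4/45)
j=3 picked index 4: u0 ∈ [-1/90, 7/90)
j=4 picked index 5: u0 ∈ [-1/45, 2/15)
j=5 picked index 6: u0 ∈ [1/30, 7/30)
j=6 picked index 6: u0 ∈ [-1/15, 2/15)
j=7 picked index 7: u0 ∈ [1/30, 13/90)
j=8 picked index 7: u0 ∈ [-1/15, 2/45)
j=9 picked index 8: u0 ∈ [-1/18, 1/18)
intersection: [1/30, 2/45)

1/30 2/45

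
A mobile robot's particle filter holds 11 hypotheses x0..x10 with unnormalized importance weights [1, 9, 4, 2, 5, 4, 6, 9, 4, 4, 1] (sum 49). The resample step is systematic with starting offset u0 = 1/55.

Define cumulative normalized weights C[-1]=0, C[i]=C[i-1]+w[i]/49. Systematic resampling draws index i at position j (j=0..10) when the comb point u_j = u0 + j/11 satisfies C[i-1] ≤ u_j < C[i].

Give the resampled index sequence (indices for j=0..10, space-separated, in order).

C = [1/49, 10/49, 2/7, 16/49, 3/7, 25/49, 31/49, 40/49, 44/49, 48/49, 1]
j=0: u_0=1/55 ∈ [0, 1/49) → index 0
j=1: u_1=6/55 ∈ [1/49, 10/49) → index 1
j=2: u_2=1/5 ∈ [1/49, 10/49) → index 1
j=3: u_3=16/55 ∈ [2/7, 16/49) → index 3
j=4: u_4=21/55 ∈ [16/49, 3/7) → index 4
j=5: u_5=26/55 ∈ [3/7, 25/49) → index 5
j=6: u_6=31/55 ∈ [25/49, 31/49) → index 6
j=7: u_7=36/55 ∈ [31/49, 40/49) → index 7
j=8: u_8=41/55 ∈ [31/49, 40/49) → index 7
j=9: u_9=46/55 ∈ [40/49, 44/49) → index 8
j=10: u_10=51/55 ∈ [44/49, 48/49) → index 9

0 1 1 3 4 5 6 7 7 8 9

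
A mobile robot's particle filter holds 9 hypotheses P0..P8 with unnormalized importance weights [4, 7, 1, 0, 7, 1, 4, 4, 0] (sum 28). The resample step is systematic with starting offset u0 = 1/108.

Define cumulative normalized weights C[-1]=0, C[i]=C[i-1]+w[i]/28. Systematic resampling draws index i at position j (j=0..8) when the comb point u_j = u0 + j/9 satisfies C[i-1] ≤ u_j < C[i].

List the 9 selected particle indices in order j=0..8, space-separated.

C = [1/7, 11/28, 3/7, 3/7, 19/28, 5/7, 6/7, 1, 1]
j=0: u_0=1/108 ∈ [0, 1/7) → index 0
j=1: u_1=13/108 ∈ [0, 1/7) → index 0
j=2: u_2=25/108 ∈ [1/7, 11/28) → index 1
j=3: u_3=37/108 ∈ [1/7, 11/28) → index 1
j=4: u_4=49/108 ∈ [3/7, 19/28) → index 4
j=5: u_5=61/108 ∈ [3/7, 19/28) → index 4
j=6: u_6=73/108 ∈ [3/7, 19/28) → index 4
j=7: u_7=85/108 ∈ [5/7, 6/7) → index 6
j=8: u_8=97/108 ∈ [6/7, 1) → index 7

0 0 1 1 4 4 4 6 7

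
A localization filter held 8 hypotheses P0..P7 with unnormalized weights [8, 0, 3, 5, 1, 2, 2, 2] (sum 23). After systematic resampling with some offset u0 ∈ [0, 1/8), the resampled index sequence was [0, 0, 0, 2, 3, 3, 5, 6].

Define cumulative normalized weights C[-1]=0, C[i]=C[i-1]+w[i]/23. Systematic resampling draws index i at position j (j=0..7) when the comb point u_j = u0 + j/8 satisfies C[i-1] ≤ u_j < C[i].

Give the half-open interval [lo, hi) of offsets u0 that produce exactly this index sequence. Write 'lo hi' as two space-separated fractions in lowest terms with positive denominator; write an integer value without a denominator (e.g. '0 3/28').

0 7/184

C = [8/23, 8/23, 11/23, 16/23, 17/23, 19/23, 21/23, 1]
j=0 picked index 0: u0 ∈ [0, 8/23)
j=1 picked index 0: u0 ∈ [-1/8, 41/184)
j=2 picked index 0: u0 ∈ [-1/4, 9/92)
j=3 picked index 2: u0 ∈ [-5/184, 19/184)
j=4 picked index 3: u0 ∈ [-1/46, 9/46)
j=5 picked index 3: u0 ∈ [-27/184, 13/184)
j=6 picked index 5: u0 ∈ [-1/92, 7/92)
j=7 picked index 6: u0 ∈ [-9/184, 7/184)
intersection: [0, 7/184)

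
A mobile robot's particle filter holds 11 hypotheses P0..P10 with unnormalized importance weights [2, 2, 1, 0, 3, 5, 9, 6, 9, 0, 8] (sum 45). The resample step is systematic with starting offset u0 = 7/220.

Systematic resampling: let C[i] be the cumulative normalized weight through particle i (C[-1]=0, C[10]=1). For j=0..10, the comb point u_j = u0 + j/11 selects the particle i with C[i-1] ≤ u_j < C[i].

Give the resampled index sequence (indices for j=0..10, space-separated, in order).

0 4 5 6 6 6 7 8 8 10 10

C = [2/45, 4/45, 1/9, 1/9, 8/45, 13/45, 22/45, 28/45, 37/45, 37/45, 1]
j=0: u_0=7/220 ∈ [0, 2/45) → index 0
j=1: u_1=27/220 ∈ [1/9, 8/45) → index 4
j=2: u_2=47/220 ∈ [8/45, 13/45) → index 5
j=3: u_3=67/220 ∈ [13/45, 22/45) → index 6
j=4: u_4=87/220 ∈ [13/45, 22/45) → index 6
j=5: u_5=107/220 ∈ [13/45, 22/45) → index 6
j=6: u_6=127/220 ∈ [22/45, 28/45) → index 7
j=7: u_7=147/220 ∈ [28/45, 37/45) → index 8
j=8: u_8=167/220 ∈ [28/45, 37/45) → index 8
j=9: u_9=17/20 ∈ [37/45, 1) → index 10
j=10: u_10=207/220 ∈ [37/45, 1) → index 10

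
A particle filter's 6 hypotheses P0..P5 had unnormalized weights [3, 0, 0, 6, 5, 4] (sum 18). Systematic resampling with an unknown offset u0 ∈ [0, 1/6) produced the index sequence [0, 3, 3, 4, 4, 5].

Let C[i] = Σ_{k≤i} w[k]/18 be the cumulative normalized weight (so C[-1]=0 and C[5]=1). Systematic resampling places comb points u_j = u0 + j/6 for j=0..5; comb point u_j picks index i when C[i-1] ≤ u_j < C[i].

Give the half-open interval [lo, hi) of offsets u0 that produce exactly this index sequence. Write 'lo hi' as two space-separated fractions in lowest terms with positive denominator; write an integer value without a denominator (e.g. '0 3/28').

C = [1/6, 1/6, 1/6, 1/2, 7/9, 1]
j=0 picked index 0: u0 ∈ [0, 1/6)
j=1 picked index 3: u0 ∈ [0, 1/3)
j=2 picked index 3: u0 ∈ [-1/6, 1/6)
j=3 picked index 4: u0 ∈ [0, 5/18)
j=4 picked index 4: u0 ∈ [-1/6, 1/9)
j=5 picked index 5: u0 ∈ [-1/18, 1/6)
intersection: [0, 1/9)

0 1/9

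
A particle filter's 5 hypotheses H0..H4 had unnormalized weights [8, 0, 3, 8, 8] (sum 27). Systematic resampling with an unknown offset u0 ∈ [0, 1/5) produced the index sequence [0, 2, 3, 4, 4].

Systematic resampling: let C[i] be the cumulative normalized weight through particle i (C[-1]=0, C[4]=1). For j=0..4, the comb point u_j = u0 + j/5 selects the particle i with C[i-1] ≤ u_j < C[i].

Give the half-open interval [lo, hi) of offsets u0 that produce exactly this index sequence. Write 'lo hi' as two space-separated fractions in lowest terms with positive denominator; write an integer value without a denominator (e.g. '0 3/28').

C = [8/27, 8/27, 11/27, 19/27, 1]
j=0 picked index 0: u0 ∈ [0, 8/27)
j=1 picked index 2: u0 ∈ [13/135, 28/135)
j=2 picked index 3: u0 ∈ [1/135, 41/135)
j=3 picked index 4: u0 ∈ [14/135, 2/5)
j=4 picked index 4: u0 ∈ [-13/135, 1/5)
intersection: [14/135, 1/5)

14/135 1/5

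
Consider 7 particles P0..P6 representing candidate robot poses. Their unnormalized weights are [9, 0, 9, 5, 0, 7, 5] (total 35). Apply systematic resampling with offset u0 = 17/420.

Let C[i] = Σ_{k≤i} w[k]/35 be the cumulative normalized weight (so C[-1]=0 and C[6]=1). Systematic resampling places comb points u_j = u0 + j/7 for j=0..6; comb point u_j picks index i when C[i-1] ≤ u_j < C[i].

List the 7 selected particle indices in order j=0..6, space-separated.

0 0 2 2 3 5 6

C = [9/35, 9/35, 18/35, 23/35, 23/35, 6/7, 1]
j=0: u_0=17/420 ∈ [0, 9/35) → index 0
j=1: u_1=11/60 ∈ [0, 9/35) → index 0
j=2: u_2=137/420 ∈ [9/35, 18/35) → index 2
j=3: u_3=197/420 ∈ [9/35, 18/35) → index 2
j=4: u_4=257/420 ∈ [18/35, 23/35) → index 3
j=5: u_5=317/420 ∈ [23/35, 6/7) → index 5
j=6: u_6=377/420 ∈ [6/7, 1) → index 6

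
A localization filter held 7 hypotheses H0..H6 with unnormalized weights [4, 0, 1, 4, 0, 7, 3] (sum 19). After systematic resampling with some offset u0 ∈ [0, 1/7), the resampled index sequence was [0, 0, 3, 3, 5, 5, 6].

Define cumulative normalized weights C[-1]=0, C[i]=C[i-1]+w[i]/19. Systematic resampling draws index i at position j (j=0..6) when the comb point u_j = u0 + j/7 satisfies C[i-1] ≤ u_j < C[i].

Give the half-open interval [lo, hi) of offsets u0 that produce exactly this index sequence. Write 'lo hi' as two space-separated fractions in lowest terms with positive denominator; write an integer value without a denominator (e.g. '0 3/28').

0 6/133

C = [4/19, 4/19, 5/19, 9/19, 9/19, 16/19, 1]
j=0 picked index 0: u0 ∈ [0, 4/19)
j=1 picked index 0: u0 ∈ [-1/7, 9/133)
j=2 picked index 3: u0 ∈ [-3/133, 25/133)
j=3 picked index 3: u0 ∈ [-22/133, 6/133)
j=4 picked index 5: u0 ∈ [-13/133, 36/133)
j=5 picked index 5: u0 ∈ [-32/133, 17/133)
j=6 picked index 6: u0 ∈ [-2/133, 1/7)
intersection: [0, 6/133)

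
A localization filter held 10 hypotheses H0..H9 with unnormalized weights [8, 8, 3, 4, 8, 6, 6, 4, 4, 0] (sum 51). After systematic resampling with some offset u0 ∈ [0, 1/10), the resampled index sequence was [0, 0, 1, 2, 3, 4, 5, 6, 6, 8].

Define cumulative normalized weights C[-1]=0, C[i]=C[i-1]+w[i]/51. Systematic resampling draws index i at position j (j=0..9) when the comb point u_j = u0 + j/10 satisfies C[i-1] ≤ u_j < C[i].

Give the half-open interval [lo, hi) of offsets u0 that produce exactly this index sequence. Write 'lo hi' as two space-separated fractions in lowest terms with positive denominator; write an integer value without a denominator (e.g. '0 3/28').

13/510 11/255

C = [8/51, 16/51, 19/51, 23/51, 31/51, 37/51, 43/51, 47/51, 1, 1]
j=0 picked index 0: u0 ∈ [0, 8/51)
j=1 picked index 0: u0 ∈ [-1/10, 29/510)
j=2 picked index 1: u0 ∈ [-11/255, 29/255)
j=3 picked index 2: u0 ∈ [7/510, 37/510)
j=4 picked index 3: u0 ∈ [-7/255, 13/255)
j=5 picked index 4: u0 ∈ [-5/102, 11/102)
j=6 picked index 5: u0 ∈ [2/255, 32/255)
j=7 picked index 6: u0 ∈ [13/510, 73/510)
j=8 picked index 6: u0 ∈ [-19/255, 11/255)
j=9 picked index 8: u0 ∈ [11/510, 1/10)
intersection: [13/510, 11/255)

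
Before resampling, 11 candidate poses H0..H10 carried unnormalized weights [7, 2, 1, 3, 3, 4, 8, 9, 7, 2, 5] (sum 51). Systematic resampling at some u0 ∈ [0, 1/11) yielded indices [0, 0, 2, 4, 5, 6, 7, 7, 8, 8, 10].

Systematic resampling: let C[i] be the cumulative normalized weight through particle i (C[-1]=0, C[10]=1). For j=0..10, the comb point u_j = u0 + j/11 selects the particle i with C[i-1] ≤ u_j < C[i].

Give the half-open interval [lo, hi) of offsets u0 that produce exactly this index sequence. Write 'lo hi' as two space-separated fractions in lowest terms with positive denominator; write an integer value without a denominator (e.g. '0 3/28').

2/561 8/561

C = [7/51, 3/17, 10/51, 13/51, 16/51, 20/51, 28/51, 37/51, 44/51, 46/51, 1]
j=0 picked index 0: u0 ∈ [0, 7/51)
j=1 picked index 0: u0 ∈ [-1/11, 26/561)
j=2 picked index 2: u0 ∈ [-1/187, 8/561)
j=3 picked index 4: u0 ∈ [-10/561, 23/561)
j=4 picked index 5: u0 ∈ [-28/561, 16/561)
j=5 picked index 6: u0 ∈ [-35/561, 53/561)
j=6 picked index 7: u0 ∈ [2/561, 101/561)
j=7 picked index 7: u0 ∈ [-49/561, 50/561)
j=8 picked index 8: u0 ∈ [-1/561, 76/561)
j=9 picked index 8: u0 ∈ [-52/561, 25/561)
j=10 picked index 10: u0 ∈ [-4/561, 1/11)
intersection: [2/561, 8/561)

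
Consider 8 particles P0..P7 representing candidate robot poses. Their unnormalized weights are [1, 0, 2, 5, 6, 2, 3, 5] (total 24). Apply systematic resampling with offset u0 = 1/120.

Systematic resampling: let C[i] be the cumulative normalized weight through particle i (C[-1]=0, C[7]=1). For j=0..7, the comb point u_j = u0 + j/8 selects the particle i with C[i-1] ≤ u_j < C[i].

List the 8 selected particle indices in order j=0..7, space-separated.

0 3 3 4 4 5 6 7

C = [1/24, 1/24, 1/8, 1/3, 7/12, 2/3, 19/24, 1]
j=0: u_0=1/120 ∈ [0, 1/24) → index 0
j=1: u_1=2/15 ∈ [1/8, 1/3) → index 3
j=2: u_2=31/120 ∈ [1/8, 1/3) → index 3
j=3: u_3=23/60 ∈ [1/3, 7/12) → index 4
j=4: u_4=61/120 ∈ [1/3, 7/12) → index 4
j=5: u_5=19/30 ∈ [7/12, 2/3) → index 5
j=6: u_6=91/120 ∈ [2/3, 19/24) → index 6
j=7: u_7=53/60 ∈ [19/24, 1) → index 7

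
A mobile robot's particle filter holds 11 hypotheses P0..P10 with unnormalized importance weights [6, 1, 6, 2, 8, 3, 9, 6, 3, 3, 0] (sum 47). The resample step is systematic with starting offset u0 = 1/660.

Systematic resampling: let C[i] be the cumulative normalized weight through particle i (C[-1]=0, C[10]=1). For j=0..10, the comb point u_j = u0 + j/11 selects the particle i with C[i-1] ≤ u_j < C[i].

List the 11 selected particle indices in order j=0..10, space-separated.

C = [6/47, 7/47, 13/47, 15/47, 23/47, 26/47, 35/47, 41/47, 44/47, 1, 1]
j=0: u_0=1/660 ∈ [0, 6/47) → index 0
j=1: u_1=61/660 ∈ [0, 6/47) → index 0
j=2: u_2=11/60 ∈ [7/47, 13/47) → index 2
j=3: u_3=181/660 ∈ [7/47, 13/47) → index 2
j=4: u_4=241/660 ∈ [15/47, 23/47) → index 4
j=5: u_5=301/660 ∈ [15/47, 23/47) → index 4
j=6: u_6=361/660 ∈ [23/47, 26/47) → index 5
j=7: u_7=421/660 ∈ [26/47, 35/47) → index 6
j=8: u_8=481/660 ∈ [26/47, 35/47) → index 6
j=9: u_9=541/660 ∈ [35/47, 41/47) → index 7
j=10: u_10=601/660 ∈ [41/47, 44/47) → index 8

0 0 2 2 4 4 5 6 6 7 8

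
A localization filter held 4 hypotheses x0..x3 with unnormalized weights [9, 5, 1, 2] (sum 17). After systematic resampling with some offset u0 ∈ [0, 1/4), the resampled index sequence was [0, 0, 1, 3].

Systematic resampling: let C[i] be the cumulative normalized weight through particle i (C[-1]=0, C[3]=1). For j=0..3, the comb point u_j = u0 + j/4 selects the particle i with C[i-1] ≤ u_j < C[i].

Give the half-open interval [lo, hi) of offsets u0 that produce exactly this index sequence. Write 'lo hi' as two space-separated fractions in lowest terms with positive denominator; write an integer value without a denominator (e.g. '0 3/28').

9/68 1/4

C = [9/17, 14/17, 15/17, 1]
j=0 picked index 0: u0 ∈ [0, 9/17)
j=1 picked index 0: u0 ∈ [-1/4, 19/68)
j=2 picked index 1: u0 ∈ [1/34, 11/34)
j=3 picked index 3: u0 ∈ [9/68, 1/4)
intersection: [9/68, 1/4)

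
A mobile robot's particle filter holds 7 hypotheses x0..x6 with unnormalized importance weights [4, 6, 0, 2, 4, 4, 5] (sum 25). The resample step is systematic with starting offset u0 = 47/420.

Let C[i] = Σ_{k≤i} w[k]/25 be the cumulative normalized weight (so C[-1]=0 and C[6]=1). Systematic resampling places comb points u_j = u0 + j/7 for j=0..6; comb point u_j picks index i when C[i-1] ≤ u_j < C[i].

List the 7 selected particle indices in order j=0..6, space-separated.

0 1 1 4 5 6 6

C = [4/25, 2/5, 2/5, 12/25, 16/25, 4/5, 1]
j=0: u_0=47/420 ∈ [0, 4/25) → index 0
j=1: u_1=107/420 ∈ [4/25, 2/5) → index 1
j=2: u_2=167/420 ∈ [4/25, 2/5) → index 1
j=3: u_3=227/420 ∈ [12/25, 16/25) → index 4
j=4: u_4=41/60 ∈ [16/25, 4/5) → index 5
j=5: u_5=347/420 ∈ [4/5, 1) → index 6
j=6: u_6=407/420 ∈ [4/5, 1) → index 6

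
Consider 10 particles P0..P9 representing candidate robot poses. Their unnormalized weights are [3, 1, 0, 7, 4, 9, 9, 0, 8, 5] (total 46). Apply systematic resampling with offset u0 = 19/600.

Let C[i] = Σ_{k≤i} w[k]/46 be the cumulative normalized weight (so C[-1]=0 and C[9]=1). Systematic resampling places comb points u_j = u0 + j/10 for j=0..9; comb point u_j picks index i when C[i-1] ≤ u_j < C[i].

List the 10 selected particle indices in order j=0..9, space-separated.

0 3 3 5 5 6 6 8 8 9

C = [3/46, 2/23, 2/23, 11/46, 15/46, 12/23, 33/46, 33/46, 41/46, 1]
j=0: u_0=19/600 ∈ [0, 3/46) → index 0
j=1: u_1=79/600 ∈ [2/23, 11/46) → index 3
j=2: u_2=139/600 ∈ [2/23, 11/46) → index 3
j=3: u_3=199/600 ∈ [15/46, 12/23) → index 5
j=4: u_4=259/600 ∈ [15/46, 12/23) → index 5
j=5: u_5=319/600 ∈ [12/23, 33/46) → index 6
j=6: u_6=379/600 ∈ [12/23, 33/46) → index 6
j=7: u_7=439/600 ∈ [33/46, 41/46) → index 8
j=8: u_8=499/600 ∈ [33/46, 41/46) → index 8
j=9: u_9=559/600 ∈ [41/46, 1) → index 9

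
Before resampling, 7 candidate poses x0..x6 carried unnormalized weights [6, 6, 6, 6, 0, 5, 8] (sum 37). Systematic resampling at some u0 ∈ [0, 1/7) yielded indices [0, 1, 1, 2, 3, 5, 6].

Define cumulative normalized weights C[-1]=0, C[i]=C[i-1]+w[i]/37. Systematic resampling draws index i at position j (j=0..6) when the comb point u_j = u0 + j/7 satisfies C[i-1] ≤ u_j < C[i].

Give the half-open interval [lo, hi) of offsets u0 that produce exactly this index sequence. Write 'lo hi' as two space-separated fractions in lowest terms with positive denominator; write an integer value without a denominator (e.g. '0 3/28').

C = [6/37, 12/37, 18/37, 24/37, 24/37, 29/37, 1]
j=0 picked index 0: u0 ∈ [0, 6/37)
j=1 picked index 1: u0 ∈ [5/259, 47/259)
j=2 picked index 1: u0 ∈ [-32/259, 10/259)
j=3 picked index 2: u0 ∈ [-27/259, 15/259)
j=4 picked index 3: u0 ∈ [-22/259, 20/259)
j=5 picked index 5: u0 ∈ [-17/259, 18/259)
j=6 picked index 6: u0 ∈ [-19/259, 1/7)
intersection: [5/259, 10/259)

5/259 10/259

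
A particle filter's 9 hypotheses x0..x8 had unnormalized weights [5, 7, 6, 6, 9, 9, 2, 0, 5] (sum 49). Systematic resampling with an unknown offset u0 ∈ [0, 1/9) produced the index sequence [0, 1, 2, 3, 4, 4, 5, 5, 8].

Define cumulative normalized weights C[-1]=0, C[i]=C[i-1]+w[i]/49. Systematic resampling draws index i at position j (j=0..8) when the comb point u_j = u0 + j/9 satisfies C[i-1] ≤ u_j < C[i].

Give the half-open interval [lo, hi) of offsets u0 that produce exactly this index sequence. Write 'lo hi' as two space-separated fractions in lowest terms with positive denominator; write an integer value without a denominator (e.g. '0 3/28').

20/441 5/63

C = [5/49, 12/49, 18/49, 24/49, 33/49, 6/7, 44/49, 44/49, 1]
j=0 picked index 0: u0 ∈ [0, 5/49)
j=1 picked index 1: u0 ∈ [-4/441, 59/441)
j=2 picked index 2: u0 ∈ [10/441, 64/441)
j=3 picked index 3: u0 ∈ [5/147, 23/147)
j=4 picked index 4: u0 ∈ [20/441, 101/441)
j=5 picked index 4: u0 ∈ [-29/441, 52/441)
j=6 picked index 5: u0 ∈ [1/147, 4/21)
j=7 picked index 5: u0 ∈ [-46/441, 5/63)
j=8 picked index 8: u0 ∈ [4/441, 1/9)
intersection: [20/441, 5/63)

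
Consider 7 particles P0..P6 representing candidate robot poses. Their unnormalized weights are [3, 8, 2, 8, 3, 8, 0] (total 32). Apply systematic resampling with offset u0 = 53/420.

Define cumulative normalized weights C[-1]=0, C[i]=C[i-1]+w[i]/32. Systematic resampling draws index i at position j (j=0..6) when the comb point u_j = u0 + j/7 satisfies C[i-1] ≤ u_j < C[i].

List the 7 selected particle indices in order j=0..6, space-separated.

1 1 3 3 4 5 5

C = [3/32, 11/32, 13/32, 21/32, 3/4, 1, 1]
j=0: u_0=53/420 ∈ [3/32, 11/32) → index 1
j=1: u_1=113/420 ∈ [3/32, 11/32) → index 1
j=2: u_2=173/420 ∈ [13/32, 21/32) → index 3
j=3: u_3=233/420 ∈ [13/32, 21/32) → index 3
j=4: u_4=293/420 ∈ [21/32, 3/4) → index 4
j=5: u_5=353/420 ∈ [3/4, 1) → index 5
j=6: u_6=59/60 ∈ [3/4, 1) → index 5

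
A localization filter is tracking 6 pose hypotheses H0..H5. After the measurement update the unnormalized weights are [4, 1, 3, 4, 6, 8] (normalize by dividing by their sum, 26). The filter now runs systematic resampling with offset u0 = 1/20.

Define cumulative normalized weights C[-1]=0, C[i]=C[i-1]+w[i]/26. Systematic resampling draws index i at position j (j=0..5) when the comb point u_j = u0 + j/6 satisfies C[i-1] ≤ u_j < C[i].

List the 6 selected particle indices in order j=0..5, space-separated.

0 2 3 4 5 5

C = [2/13, 5/26, 4/13, 6/13, 9/13, 1]
j=0: u_0=1/20 ∈ [0, 2/13) → index 0
j=1: u_1=13/60 ∈ [5/26, 4/13) → index 2
j=2: u_2=23/60 ∈ [4/13, 6/13) → index 3
j=3: u_3=11/20 ∈ [6/13, 9/13) → index 4
j=4: u_4=43/60 ∈ [9/13, 1) → index 5
j=5: u_5=53/60 ∈ [9/13, 1) → index 5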